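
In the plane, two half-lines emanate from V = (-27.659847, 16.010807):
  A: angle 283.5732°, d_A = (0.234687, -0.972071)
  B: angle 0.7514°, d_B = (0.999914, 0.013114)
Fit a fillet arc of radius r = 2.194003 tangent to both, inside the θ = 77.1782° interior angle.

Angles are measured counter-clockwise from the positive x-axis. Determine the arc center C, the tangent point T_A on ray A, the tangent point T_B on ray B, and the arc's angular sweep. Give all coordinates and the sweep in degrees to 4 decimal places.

center=(-24.8819,13.8530) T_A=(-27.0146,13.3381) T_B=(-24.9106,16.0469) sweep=102.8218

bisector direction at 322.1623° = (0.789752,-0.613427)
center distance |VC| = r/sin(θ/2) = 2.194003/sin(38.5891°) = 3.517547
C = V + |VC|·bis = (-24.8819,13.8530)
T_A = V + ((C−V)·d_A)·d_A = V + 2.7495·d_A = (-27.0146,13.3381)
T_B = V + ((C−V)·d_B)·d_B = V + 2.7495·d_B = (-24.9106,16.0469)
sweep = 180° − θ = 102.8218°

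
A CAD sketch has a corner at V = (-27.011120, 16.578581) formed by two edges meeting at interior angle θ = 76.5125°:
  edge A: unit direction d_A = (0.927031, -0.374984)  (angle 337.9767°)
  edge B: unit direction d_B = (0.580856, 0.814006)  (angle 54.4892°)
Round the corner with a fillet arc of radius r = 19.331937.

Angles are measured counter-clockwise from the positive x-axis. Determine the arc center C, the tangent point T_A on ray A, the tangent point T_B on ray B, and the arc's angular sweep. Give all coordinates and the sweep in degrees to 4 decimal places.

bisector direction at 16.2330° = (0.960133,0.279543)
center distance |VC| = r/sin(θ/2) = 19.331937/sin(38.2563°) = 31.221857
C = V + |VC|·bis = (2.9660,25.3064)
T_A = V + ((C−V)·d_A)·d_A = V + 24.5169·d_A = (-4.2831,7.3851)
T_B = V + ((C−V)·d_B)·d_B = V + 24.5169·d_B = (-12.7703,36.5355)
sweep = 180° − θ = 103.4875°

center=(2.9660,25.3064) T_A=(-4.2831,7.3851) T_B=(-12.7703,36.5355) sweep=103.4875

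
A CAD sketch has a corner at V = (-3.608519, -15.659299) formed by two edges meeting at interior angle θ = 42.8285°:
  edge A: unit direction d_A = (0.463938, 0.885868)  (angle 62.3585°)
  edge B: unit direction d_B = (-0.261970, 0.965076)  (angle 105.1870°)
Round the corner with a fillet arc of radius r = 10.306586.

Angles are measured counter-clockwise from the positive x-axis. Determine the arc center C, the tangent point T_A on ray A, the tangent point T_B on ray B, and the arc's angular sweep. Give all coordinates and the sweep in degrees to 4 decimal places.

bisector direction at 83.7728° = (0.108472,0.994099)
center distance |VC| = r/sin(θ/2) = 10.306586/sin(21.4142°) = 28.228843
C = V + |VC|·bis = (-0.5465,12.4030)
T_A = V + ((C−V)·d_A)·d_A = V + 26.2801·d_A = (8.5838,7.6214)
T_B = V + ((C−V)·d_B)·d_B = V + 26.2801·d_B = (-10.4931,9.7030)
sweep = 180° − θ = 137.1715°

center=(-0.5465,12.4030) T_A=(8.5838,7.6214) T_B=(-10.4931,9.7030) sweep=137.1715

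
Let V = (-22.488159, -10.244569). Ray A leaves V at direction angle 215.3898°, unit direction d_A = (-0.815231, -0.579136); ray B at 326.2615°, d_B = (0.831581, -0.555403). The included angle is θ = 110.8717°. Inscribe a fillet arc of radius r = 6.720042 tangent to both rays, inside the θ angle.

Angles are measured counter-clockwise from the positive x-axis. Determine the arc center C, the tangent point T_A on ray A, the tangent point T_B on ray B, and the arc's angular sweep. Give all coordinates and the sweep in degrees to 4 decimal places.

center=(-22.3706,-18.4041) T_A=(-26.2624,-12.9258) T_B=(-18.6382,-12.8159) sweep=69.1283

bisector direction at 270.8256° = (0.014410,-0.999896)
center distance |VC| = r/sin(θ/2) = 6.720042/sin(55.4359°) = 8.160427
C = V + |VC|·bis = (-22.3706,-18.4041)
T_A = V + ((C−V)·d_A)·d_A = V + 4.6296·d_A = (-26.2624,-12.9258)
T_B = V + ((C−V)·d_B)·d_B = V + 4.6296·d_B = (-18.6382,-12.8159)
sweep = 180° − θ = 69.1283°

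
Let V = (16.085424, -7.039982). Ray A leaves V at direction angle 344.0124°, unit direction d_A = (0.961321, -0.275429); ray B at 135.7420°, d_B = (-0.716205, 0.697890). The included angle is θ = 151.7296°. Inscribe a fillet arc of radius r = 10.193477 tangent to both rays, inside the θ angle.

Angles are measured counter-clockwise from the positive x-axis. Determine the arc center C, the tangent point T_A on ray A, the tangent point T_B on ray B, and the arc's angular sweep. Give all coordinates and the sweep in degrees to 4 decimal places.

bisector direction at 59.8772° = (0.501855,0.864952)
center distance |VC| = r/sin(θ/2) = 10.193477/sin(75.8648°) = 10.511750
C = V + |VC|·bis = (21.3608,2.0522)
T_A = V + ((C−V)·d_A)·d_A = V + 2.5671·d_A = (18.5532,-7.7470)
T_B = V + ((C−V)·d_B)·d_B = V + 2.5671·d_B = (14.2469,-5.2484)
sweep = 180° − θ = 28.2704°

center=(21.3608,2.0522) T_A=(18.5532,-7.7470) T_B=(14.2469,-5.2484) sweep=28.2704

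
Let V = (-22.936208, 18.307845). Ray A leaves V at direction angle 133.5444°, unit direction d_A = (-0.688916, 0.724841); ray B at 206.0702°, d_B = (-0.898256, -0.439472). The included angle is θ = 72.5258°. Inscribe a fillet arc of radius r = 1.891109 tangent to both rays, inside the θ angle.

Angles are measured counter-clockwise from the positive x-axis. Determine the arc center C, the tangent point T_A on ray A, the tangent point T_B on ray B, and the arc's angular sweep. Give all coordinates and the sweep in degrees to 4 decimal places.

bisector direction at 169.8073° = (-0.984218,0.176959)
center distance |VC| = r/sin(θ/2) = 1.891109/sin(36.2629°) = 3.197189
C = V + |VC|·bis = (-26.0829,18.8736)
T_A = V + ((C−V)·d_A)·d_A = V + 2.5779·d_A = (-24.7122,20.1764)
T_B = V + ((C−V)·d_B)·d_B = V + 2.5779·d_B = (-25.2518,17.1749)
sweep = 180° − θ = 107.4742°

center=(-26.0829,18.8736) T_A=(-24.7122,20.1764) T_B=(-25.2518,17.1749) sweep=107.4742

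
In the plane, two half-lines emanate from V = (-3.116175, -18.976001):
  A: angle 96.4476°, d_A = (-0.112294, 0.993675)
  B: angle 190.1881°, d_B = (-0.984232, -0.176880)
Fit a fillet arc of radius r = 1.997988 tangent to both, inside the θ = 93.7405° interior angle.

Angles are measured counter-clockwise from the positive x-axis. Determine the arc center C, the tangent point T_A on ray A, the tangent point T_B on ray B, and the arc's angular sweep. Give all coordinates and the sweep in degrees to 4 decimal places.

center=(-5.3117,-17.3406) T_A=(-3.3263,-17.1162) T_B=(-4.9583,-19.3071) sweep=86.2595

bisector direction at 143.3178° = (-0.801962,0.597375)
center distance |VC| = r/sin(θ/2) = 1.997988/sin(46.8702°) = 2.737692
C = V + |VC|·bis = (-5.3117,-17.3406)
T_A = V + ((C−V)·d_A)·d_A = V + 1.8716·d_A = (-3.3263,-17.1162)
T_B = V + ((C−V)·d_B)·d_B = V + 1.8716·d_B = (-4.9583,-19.3071)
sweep = 180° − θ = 86.2595°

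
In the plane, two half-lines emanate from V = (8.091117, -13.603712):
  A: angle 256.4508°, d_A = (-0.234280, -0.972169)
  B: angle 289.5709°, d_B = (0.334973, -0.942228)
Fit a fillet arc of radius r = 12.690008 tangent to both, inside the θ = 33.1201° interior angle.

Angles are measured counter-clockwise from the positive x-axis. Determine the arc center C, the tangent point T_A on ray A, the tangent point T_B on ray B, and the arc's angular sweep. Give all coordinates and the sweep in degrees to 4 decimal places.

bisector direction at 273.0109° = (0.052525,-0.998620)
center distance |VC| = r/sin(θ/2) = 12.690008/sin(16.5601°) = 44.523204
C = V + |VC|·bis = (10.4297,-58.0655)
T_A = V + ((C−V)·d_A)·d_A = V + 42.6765·d_A = (-1.9071,-55.0924)
T_B = V + ((C−V)·d_B)·d_B = V + 42.6765·d_B = (22.3866,-53.8146)
sweep = 180° − θ = 146.8799°

center=(10.4297,-58.0655) T_A=(-1.9071,-55.0924) T_B=(22.3866,-53.8146) sweep=146.8799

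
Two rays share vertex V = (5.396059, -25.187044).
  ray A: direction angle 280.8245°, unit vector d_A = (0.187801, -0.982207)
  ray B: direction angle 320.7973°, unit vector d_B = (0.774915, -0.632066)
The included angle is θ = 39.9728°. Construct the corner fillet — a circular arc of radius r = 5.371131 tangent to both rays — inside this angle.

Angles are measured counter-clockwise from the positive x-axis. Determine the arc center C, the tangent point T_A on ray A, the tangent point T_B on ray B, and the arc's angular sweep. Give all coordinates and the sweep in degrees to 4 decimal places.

bisector direction at 300.8109° = (0.512206,-0.858862)
center distance |VC| = r/sin(θ/2) = 5.371131/sin(19.9864°) = 15.714385
C = V + |VC|·bis = (13.4451,-38.6835)
T_A = V + ((C−V)·d_A)·d_A = V + 14.7680·d_A = (8.1695,-39.6922)
T_B = V + ((C−V)·d_B)·d_B = V + 14.7680·d_B = (16.8400,-34.5214)
sweep = 180° − θ = 140.0272°

center=(13.4451,-38.6835) T_A=(8.1695,-39.6922) T_B=(16.8400,-34.5214) sweep=140.0272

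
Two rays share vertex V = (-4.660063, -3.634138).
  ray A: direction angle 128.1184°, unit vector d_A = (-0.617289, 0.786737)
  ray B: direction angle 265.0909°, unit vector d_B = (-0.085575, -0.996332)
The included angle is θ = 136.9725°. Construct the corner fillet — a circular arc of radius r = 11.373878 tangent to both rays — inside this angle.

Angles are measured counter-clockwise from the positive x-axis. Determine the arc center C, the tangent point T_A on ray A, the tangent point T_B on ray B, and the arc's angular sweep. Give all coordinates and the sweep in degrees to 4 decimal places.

center=(-16.3759,-7.1278) T_A=(-7.4276,-0.1068) T_B=(-5.0437,-8.1011) sweep=43.0275

bisector direction at 196.6046° = (-0.958299,-0.285766)
center distance |VC| = r/sin(θ/2) = 11.373878/sin(68.4862°) = 12.225644
C = V + |VC|·bis = (-16.3759,-7.1278)
T_A = V + ((C−V)·d_A)·d_A = V + 4.4834·d_A = (-7.4276,-0.1068)
T_B = V + ((C−V)·d_B)·d_B = V + 4.4834·d_B = (-5.0437,-8.1011)
sweep = 180° − θ = 43.0275°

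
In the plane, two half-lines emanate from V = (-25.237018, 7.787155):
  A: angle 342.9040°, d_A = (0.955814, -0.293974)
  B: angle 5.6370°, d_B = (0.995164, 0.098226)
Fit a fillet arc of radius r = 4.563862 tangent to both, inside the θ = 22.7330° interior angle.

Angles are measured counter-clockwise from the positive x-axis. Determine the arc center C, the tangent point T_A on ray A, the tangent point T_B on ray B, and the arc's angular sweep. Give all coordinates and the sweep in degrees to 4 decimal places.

center=(-2.1958,5.4754) T_A=(-3.5374,1.1132) T_B=(-2.6441,10.0171) sweep=157.2670

bisector direction at 354.2705° = (0.995004,-0.099832)
center distance |VC| = r/sin(θ/2) = 4.563862/sin(11.3665°) = 23.156920
C = V + |VC|·bis = (-2.1958,5.4754)
T_A = V + ((C−V)·d_A)·d_A = V + 22.7027·d_A = (-3.5374,1.1132)
T_B = V + ((C−V)·d_B)·d_B = V + 22.7027·d_B = (-2.6441,10.0171)
sweep = 180° − θ = 157.2670°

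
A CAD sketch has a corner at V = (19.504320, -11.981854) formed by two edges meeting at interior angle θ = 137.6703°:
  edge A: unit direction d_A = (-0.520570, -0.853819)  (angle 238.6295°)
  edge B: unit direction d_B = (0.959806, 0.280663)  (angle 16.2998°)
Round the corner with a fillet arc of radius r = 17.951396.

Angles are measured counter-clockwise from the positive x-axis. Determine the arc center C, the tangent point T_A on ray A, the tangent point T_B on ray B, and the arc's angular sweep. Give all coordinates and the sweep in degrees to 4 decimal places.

bisector direction at 307.4647° = (0.608272,-0.793729)
center distance |VC| = r/sin(θ/2) = 17.951396/sin(68.8351°) = 19.249888
C = V + |VC|·bis = (31.2135,-27.2610)
T_A = V + ((C−V)·d_A)·d_A = V + 6.9502·d_A = (15.8862,-17.9161)
T_B = V + ((C−V)·d_B)·d_B = V + 6.9502·d_B = (26.1752,-10.0312)
sweep = 180° − θ = 42.3297°

center=(31.2135,-27.2610) T_A=(15.8862,-17.9161) T_B=(26.1752,-10.0312) sweep=42.3297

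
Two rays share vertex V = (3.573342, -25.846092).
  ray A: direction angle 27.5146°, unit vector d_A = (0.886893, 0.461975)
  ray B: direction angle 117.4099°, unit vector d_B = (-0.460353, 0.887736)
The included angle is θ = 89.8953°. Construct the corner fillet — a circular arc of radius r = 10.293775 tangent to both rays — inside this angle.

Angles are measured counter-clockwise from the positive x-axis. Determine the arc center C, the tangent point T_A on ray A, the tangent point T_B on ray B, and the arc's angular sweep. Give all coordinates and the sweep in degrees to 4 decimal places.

center=(7.9641,-11.9525) T_A=(12.7195,-21.0819) T_B=(-1.1741,-16.6912) sweep=90.1047

bisector direction at 72.4623° = (0.301334,0.953519)
center distance |VC| = r/sin(θ/2) = 10.293775/sin(44.9477°) = 14.570915
C = V + |VC|·bis = (7.9641,-11.9525)
T_A = V + ((C−V)·d_A)·d_A = V + 10.3126·d_A = (12.7195,-21.0819)
T_B = V + ((C−V)·d_B)·d_B = V + 10.3126·d_B = (-1.1741,-16.6912)
sweep = 180° − θ = 90.1047°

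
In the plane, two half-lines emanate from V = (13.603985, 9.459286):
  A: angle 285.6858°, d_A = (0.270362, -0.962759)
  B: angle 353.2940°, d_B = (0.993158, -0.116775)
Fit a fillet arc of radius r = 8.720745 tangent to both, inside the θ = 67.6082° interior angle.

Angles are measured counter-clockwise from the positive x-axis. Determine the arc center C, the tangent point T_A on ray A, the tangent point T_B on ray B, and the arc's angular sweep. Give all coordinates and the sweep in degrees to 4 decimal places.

center=(25.5214,-0.7228) T_A=(17.1254,-3.0805) T_B=(26.5398,7.9383) sweep=112.3918

bisector direction at 319.4899° = (0.760291,-0.649582)
center distance |VC| = r/sin(θ/2) = 8.720745/sin(33.8041°) = 15.674783
C = V + |VC|·bis = (25.5214,-0.7228)
T_A = V + ((C−V)·d_A)·d_A = V + 13.0249·d_A = (17.1254,-3.0805)
T_B = V + ((C−V)·d_B)·d_B = V + 13.0249·d_B = (26.5398,7.9383)
sweep = 180° − θ = 112.3918°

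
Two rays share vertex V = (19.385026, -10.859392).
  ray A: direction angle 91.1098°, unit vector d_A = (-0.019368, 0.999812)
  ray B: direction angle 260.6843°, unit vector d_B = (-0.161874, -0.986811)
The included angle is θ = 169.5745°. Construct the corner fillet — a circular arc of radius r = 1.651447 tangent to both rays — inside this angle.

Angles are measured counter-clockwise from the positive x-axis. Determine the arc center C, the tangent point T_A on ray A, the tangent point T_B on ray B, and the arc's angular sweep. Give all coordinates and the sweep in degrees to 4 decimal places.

bisector direction at 175.8970° = (-0.997437,0.071549)
center distance |VC| = r/sin(θ/2) = 1.651447/sin(84.7873°) = 1.658305
C = V + |VC|·bis = (17.7310,-10.7407)
T_A = V + ((C−V)·d_A)·d_A = V + 0.1507·d_A = (19.3821,-10.7088)
T_B = V + ((C−V)·d_B)·d_B = V + 0.1507·d_B = (19.3606,-11.0081)
sweep = 180° − θ = 10.4255°

center=(17.7310,-10.7407) T_A=(19.3821,-10.7088) T_B=(19.3606,-11.0081) sweep=10.4255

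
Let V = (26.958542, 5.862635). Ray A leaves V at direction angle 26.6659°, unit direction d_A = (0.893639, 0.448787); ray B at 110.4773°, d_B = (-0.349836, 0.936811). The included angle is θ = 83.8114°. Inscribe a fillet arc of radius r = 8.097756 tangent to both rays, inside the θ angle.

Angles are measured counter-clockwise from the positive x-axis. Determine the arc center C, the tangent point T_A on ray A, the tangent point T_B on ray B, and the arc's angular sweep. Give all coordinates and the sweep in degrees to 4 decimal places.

center=(31.3879,17.1486) T_A=(35.0221,9.9122) T_B=(23.8019,14.3158) sweep=96.1886

bisector direction at 68.5716° = (0.365338,0.930875)
center distance |VC| = r/sin(θ/2) = 8.097756/sin(41.9057°) = 12.124084
C = V + |VC|·bis = (31.3879,17.1486)
T_A = V + ((C−V)·d_A)·d_A = V + 9.0233·d_A = (35.0221,9.9122)
T_B = V + ((C−V)·d_B)·d_B = V + 9.0233·d_B = (23.8019,14.3158)
sweep = 180° − θ = 96.1886°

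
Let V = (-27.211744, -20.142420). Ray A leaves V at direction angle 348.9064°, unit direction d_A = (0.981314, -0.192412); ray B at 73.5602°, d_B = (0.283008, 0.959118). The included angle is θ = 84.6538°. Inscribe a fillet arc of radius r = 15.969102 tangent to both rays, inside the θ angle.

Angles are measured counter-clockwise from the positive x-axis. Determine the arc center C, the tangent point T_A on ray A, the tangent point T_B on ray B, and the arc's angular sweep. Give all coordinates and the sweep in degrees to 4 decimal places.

center=(-6.9334,-7.8453) T_A=(-10.0061,-23.5160) T_B=(-22.2497,-3.3260) sweep=95.3462

bisector direction at 31.2333° = (0.855063,0.518524)
center distance |VC| = r/sin(θ/2) = 15.969102/sin(42.3269°) = 23.715560
C = V + |VC|·bis = (-6.9334,-7.8453)
T_A = V + ((C−V)·d_A)·d_A = V + 17.5333·d_A = (-10.0061,-23.5160)
T_B = V + ((C−V)·d_B)·d_B = V + 17.5333·d_B = (-22.2497,-3.3260)
sweep = 180° − θ = 95.3462°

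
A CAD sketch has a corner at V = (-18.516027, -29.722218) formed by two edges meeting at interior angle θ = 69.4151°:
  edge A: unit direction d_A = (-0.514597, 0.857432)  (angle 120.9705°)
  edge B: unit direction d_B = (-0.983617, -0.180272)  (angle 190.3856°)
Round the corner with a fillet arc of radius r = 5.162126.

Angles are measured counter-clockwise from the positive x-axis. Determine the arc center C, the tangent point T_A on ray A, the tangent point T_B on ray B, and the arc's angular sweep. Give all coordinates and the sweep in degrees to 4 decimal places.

center=(-26.7775,-25.9882) T_A=(-22.3513,-23.3318) T_B=(-25.8469,-31.0658) sweep=110.5849

bisector direction at 155.6781° = (-0.911246,0.411863)
center distance |VC| = r/sin(θ/2) = 5.162126/sin(34.7075°) = 9.066098
C = V + |VC|·bis = (-26.7775,-25.9882)
T_A = V + ((C−V)·d_A)·d_A = V + 7.4530·d_A = (-22.3513,-23.3318)
T_B = V + ((C−V)·d_B)·d_B = V + 7.4530·d_B = (-25.8469,-31.0658)
sweep = 180° − θ = 110.5849°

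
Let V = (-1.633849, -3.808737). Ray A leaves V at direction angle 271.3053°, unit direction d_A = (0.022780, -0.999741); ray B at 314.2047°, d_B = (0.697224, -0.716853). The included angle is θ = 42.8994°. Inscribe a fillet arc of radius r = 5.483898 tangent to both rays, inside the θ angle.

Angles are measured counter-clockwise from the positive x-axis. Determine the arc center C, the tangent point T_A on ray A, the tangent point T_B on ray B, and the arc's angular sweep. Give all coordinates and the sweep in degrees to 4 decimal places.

bisector direction at 292.7550° = (0.386791,-0.922167)
center distance |VC| = r/sin(θ/2) = 5.483898/sin(21.4497°) = 14.996264
C = V + |VC|·bis = (4.1666,-17.6378)
T_A = V + ((C−V)·d_A)·d_A = V + 13.9576·d_A = (-1.3159,-17.7627)
T_B = V + ((C−V)·d_B)·d_B = V + 13.9576·d_B = (8.0977,-13.8143)
sweep = 180° − θ = 137.1006°

center=(4.1666,-17.6378) T_A=(-1.3159,-17.7627) T_B=(8.0977,-13.8143) sweep=137.1006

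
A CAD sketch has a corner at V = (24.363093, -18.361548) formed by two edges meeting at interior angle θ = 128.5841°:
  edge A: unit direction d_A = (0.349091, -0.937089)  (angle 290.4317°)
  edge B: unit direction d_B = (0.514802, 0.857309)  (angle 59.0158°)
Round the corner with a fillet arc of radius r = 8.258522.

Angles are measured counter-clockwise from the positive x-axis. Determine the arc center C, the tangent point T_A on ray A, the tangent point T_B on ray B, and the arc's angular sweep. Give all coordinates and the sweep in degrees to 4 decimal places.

center=(33.4900,-19.2044) T_A=(25.7511,-22.0874) T_B=(26.4099,-14.9529) sweep=51.4159

bisector direction at 354.7238° = (0.995763,-0.091958)
center distance |VC| = r/sin(θ/2) = 8.258522/sin(64.2921°) = 9.165780
C = V + |VC|·bis = (33.4900,-19.2044)
T_A = V + ((C−V)·d_A)·d_A = V + 3.9760·d_A = (25.7511,-22.0874)
T_B = V + ((C−V)·d_B)·d_B = V + 3.9760·d_B = (26.4099,-14.9529)
sweep = 180° − θ = 51.4159°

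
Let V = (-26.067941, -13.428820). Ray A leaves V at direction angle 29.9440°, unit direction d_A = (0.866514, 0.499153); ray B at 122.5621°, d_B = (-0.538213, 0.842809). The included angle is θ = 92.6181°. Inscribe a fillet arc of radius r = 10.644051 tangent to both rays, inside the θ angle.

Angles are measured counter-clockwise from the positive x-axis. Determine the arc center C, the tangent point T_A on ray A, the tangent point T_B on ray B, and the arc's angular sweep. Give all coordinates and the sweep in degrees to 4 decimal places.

bisector direction at 76.2530° = (0.237634,0.971355)
center distance |VC| = r/sin(θ/2) = 10.644051/sin(46.3090°) = 14.720509
C = V + |VC|·bis = (-22.5698,0.8700)
T_A = V + ((C−V)·d_A)·d_A = V + 10.1685·d_A = (-17.2568,-8.3532)
T_B = V + ((C−V)·d_B)·d_B = V + 10.1685·d_B = (-31.5407,-4.8588)
sweep = 180° − θ = 87.3819°

center=(-22.5698,0.8700) T_A=(-17.2568,-8.3532) T_B=(-31.5407,-4.8588) sweep=87.3819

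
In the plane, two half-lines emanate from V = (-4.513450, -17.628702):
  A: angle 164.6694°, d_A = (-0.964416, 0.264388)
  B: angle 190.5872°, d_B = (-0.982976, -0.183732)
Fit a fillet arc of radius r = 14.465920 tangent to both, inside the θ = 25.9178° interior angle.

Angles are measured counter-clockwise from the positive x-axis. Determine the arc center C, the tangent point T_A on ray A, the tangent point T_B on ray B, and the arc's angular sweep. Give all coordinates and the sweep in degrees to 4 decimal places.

bisector direction at 177.6283° = (-0.999143,0.041382)
center distance |VC| = r/sin(θ/2) = 14.465920/sin(12.9589°) = 64.507414
C = V + |VC|·bis = (-68.9656,-14.9592)
T_A = V + ((C−V)·d_A)·d_A = V + 62.8645·d_A = (-65.1410,-1.0081)
T_B = V + ((C−V)·d_B)·d_B = V + 62.8645·d_B = (-66.3078,-29.1789)
sweep = 180° − θ = 154.0822°

center=(-68.9656,-14.9592) T_A=(-65.1410,-1.0081) T_B=(-66.3078,-29.1789) sweep=154.0822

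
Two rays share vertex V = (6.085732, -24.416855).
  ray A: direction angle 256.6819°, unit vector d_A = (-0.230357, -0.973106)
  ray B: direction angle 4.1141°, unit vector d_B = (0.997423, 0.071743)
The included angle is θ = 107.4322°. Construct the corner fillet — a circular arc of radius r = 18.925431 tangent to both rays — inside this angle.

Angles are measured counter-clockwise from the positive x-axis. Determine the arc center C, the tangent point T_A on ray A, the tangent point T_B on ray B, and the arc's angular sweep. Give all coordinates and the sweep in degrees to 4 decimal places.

center=(21.3016,-42.2967) T_A=(2.8852,-37.9371) T_B=(19.9439,-23.4201) sweep=72.5678

bisector direction at 310.3980° = (0.648093,-0.761561)
center distance |VC| = r/sin(θ/2) = 18.925431/sin(53.7161°) = 23.477928
C = V + |VC|·bis = (21.3016,-42.2967)
T_A = V + ((C−V)·d_A)·d_A = V + 13.8939·d_A = (2.8852,-37.9371)
T_B = V + ((C−V)·d_B)·d_B = V + 13.8939·d_B = (19.9439,-23.4201)
sweep = 180° − θ = 72.5678°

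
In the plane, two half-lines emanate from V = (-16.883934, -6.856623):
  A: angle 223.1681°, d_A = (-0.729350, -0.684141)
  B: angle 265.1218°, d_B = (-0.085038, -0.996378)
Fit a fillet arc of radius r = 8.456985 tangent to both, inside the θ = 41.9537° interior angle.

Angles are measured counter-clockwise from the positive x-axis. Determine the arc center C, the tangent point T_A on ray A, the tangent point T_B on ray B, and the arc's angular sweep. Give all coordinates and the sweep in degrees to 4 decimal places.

bisector direction at 244.1450° = (-0.436096,-0.899900)
center distance |VC| = r/sin(θ/2) = 8.456985/sin(20.9768°) = 23.623476
C = V + |VC|·bis = (-27.1860,-28.1154)
T_A = V + ((C−V)·d_A)·d_A = V + 22.0578·d_A = (-32.9718,-21.9473)
T_B = V + ((C−V)·d_B)·d_B = V + 22.0578·d_B = (-18.7597,-28.8346)
sweep = 180° − θ = 138.0463°

center=(-27.1860,-28.1154) T_A=(-32.9718,-21.9473) T_B=(-18.7597,-28.8346) sweep=138.0463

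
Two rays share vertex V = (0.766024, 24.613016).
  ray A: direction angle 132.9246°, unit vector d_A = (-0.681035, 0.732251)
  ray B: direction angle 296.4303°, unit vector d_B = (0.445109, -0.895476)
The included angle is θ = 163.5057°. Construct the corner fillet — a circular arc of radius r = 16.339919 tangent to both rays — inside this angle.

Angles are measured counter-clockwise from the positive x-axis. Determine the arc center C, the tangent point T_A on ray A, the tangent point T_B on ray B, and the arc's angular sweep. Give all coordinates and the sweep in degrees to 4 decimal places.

center=(-12.8118,15.2192) T_A=(-0.8469,26.3472) T_B=(1.8202,22.4922) sweep=16.4943

bisector direction at 214.6774° = (-0.822368,-0.568956)
center distance |VC| = r/sin(θ/2) = 16.339919/sin(81.7528°) = 16.510664
C = V + |VC|·bis = (-12.8118,15.2192)
T_A = V + ((C−V)·d_A)·d_A = V + 2.3683·d_A = (-0.8469,26.3472)
T_B = V + ((C−V)·d_B)·d_B = V + 2.3683·d_B = (1.8202,22.4922)
sweep = 180° − θ = 16.4943°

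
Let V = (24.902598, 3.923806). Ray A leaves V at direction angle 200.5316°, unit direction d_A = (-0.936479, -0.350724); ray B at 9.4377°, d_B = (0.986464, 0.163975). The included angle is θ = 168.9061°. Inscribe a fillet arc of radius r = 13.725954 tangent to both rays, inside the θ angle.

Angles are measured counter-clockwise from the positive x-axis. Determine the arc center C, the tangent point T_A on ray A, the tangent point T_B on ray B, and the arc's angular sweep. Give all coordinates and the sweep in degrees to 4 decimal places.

center=(28.4683,-9.3978) T_A=(23.6543,3.4563) T_B=(26.2176,4.1424) sweep=11.0939

bisector direction at 284.9846° = (0.258560,-0.965995)
center distance |VC| = r/sin(θ/2) = 13.725954/sin(84.4531°) = 13.790531
C = V + |VC|·bis = (28.4683,-9.3978)
T_A = V + ((C−V)·d_A)·d_A = V + 1.3330·d_A = (23.6543,3.4563)
T_B = V + ((C−V)·d_B)·d_B = V + 1.3330·d_B = (26.2176,4.1424)
sweep = 180° − θ = 11.0939°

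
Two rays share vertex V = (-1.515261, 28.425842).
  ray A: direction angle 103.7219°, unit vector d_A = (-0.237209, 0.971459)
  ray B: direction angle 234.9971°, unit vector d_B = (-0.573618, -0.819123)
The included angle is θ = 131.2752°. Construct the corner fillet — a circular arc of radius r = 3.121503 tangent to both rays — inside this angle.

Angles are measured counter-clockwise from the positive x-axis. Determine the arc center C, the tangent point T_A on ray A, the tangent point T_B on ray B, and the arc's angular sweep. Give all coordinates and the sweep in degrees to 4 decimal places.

center=(-4.8830,29.0586) T_A=(-1.8506,29.7990) T_B=(-2.3261,27.2680) sweep=48.7248

bisector direction at 169.3595° = (-0.982805,0.184646)
center distance |VC| = r/sin(θ/2) = 3.121503/sin(65.6376°) = 3.426629
C = V + |VC|·bis = (-4.8830,29.0586)
T_A = V + ((C−V)·d_A)·d_A = V + 1.4135·d_A = (-1.8506,29.7990)
T_B = V + ((C−V)·d_B)·d_B = V + 1.4135·d_B = (-2.3261,27.2680)
sweep = 180° − θ = 48.7248°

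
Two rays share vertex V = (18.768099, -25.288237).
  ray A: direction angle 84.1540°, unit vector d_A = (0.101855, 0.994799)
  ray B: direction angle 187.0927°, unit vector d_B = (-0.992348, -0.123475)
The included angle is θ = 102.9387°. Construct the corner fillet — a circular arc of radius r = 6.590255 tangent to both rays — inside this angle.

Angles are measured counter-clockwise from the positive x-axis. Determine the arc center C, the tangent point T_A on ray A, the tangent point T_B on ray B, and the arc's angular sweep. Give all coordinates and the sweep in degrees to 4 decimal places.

center=(12.7466,-19.3964) T_A=(19.3026,-20.0676) T_B=(13.5604,-25.9362) sweep=77.0613

bisector direction at 135.6233° = (-0.714758,0.699372)
center distance |VC| = r/sin(θ/2) = 6.590255/sin(51.4693°) = 8.424473
C = V + |VC|·bis = (12.7466,-19.3964)
T_A = V + ((C−V)·d_A)·d_A = V + 5.2479·d_A = (19.3026,-20.0676)
T_B = V + ((C−V)·d_B)·d_B = V + 5.2479·d_B = (13.5604,-25.9362)
sweep = 180° − θ = 77.0613°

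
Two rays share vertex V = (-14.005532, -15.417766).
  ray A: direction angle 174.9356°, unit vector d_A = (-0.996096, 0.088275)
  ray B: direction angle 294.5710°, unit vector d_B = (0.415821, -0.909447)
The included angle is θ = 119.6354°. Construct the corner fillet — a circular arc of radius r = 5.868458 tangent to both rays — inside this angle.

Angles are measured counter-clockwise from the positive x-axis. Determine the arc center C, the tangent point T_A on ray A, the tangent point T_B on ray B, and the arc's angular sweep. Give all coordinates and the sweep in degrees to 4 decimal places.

bisector direction at 234.7533° = (-0.577098,-0.816675)
center distance |VC| = r/sin(θ/2) = 5.868458/sin(59.8177°) = 6.788817
C = V + |VC|·bis = (-17.9233,-20.9620)
T_A = V + ((C−V)·d_A)·d_A = V + 3.4131·d_A = (-17.4053,-15.1165)
T_B = V + ((C−V)·d_B)·d_B = V + 3.4131·d_B = (-12.5863,-18.5218)
sweep = 180° − θ = 60.3646°

center=(-17.9233,-20.9620) T_A=(-17.4053,-15.1165) T_B=(-12.5863,-18.5218) sweep=60.3646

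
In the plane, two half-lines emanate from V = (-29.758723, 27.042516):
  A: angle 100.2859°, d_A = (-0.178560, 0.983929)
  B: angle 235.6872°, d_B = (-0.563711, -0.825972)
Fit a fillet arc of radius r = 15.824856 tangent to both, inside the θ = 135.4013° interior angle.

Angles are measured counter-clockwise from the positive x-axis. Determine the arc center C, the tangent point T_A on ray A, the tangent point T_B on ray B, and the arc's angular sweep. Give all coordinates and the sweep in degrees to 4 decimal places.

center=(-46.4881,30.6026) T_A=(-30.9176,33.4283) T_B=(-33.4172,21.6819) sweep=44.5987

bisector direction at 167.9865° = (-0.978099,0.208141)
center distance |VC| = r/sin(θ/2) = 15.824856/sin(67.7006°) = 17.103995
C = V + |VC|·bis = (-46.4881,30.6026)
T_A = V + ((C−V)·d_A)·d_A = V + 6.4900·d_A = (-30.9176,33.4283)
T_B = V + ((C−V)·d_B)·d_B = V + 6.4900·d_B = (-33.4172,21.6819)
sweep = 180° − θ = 44.5987°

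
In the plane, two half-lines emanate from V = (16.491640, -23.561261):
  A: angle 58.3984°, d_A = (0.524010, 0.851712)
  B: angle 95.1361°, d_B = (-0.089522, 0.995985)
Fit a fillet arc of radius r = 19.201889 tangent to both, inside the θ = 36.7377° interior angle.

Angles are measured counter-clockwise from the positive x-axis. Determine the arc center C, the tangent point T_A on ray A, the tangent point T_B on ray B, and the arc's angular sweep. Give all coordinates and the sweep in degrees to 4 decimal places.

bisector direction at 76.7673° = (0.228907,0.973448)
center distance |VC| = r/sin(θ/2) = 19.201889/sin(18.3688°) = 60.932628
C = V + |VC|·bis = (30.4396,35.7535)
T_A = V + ((C−V)·d_A)·d_A = V + 57.8280·d_A = (46.7941,25.6915)
T_B = V + ((C−V)·d_B)·d_B = V + 57.8280·d_B = (11.3148,34.0345)
sweep = 180° − θ = 143.2623°

center=(30.4396,35.7535) T_A=(46.7941,25.6915) T_B=(11.3148,34.0345) sweep=143.2623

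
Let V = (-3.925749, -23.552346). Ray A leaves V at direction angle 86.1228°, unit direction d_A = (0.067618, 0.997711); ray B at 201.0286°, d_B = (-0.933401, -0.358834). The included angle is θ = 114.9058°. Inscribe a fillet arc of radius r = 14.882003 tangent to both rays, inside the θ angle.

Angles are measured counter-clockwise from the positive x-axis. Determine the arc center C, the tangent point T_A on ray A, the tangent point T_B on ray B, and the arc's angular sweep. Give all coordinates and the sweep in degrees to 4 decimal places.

center=(-18.1314,-13.0697) T_A=(-3.2835,-14.0760) T_B=(-12.7913,-26.9606) sweep=65.0942

bisector direction at 143.5757° = (-0.804642,0.593760)
center distance |VC| = r/sin(θ/2) = 14.882003/sin(57.4529°) = 17.654680
C = V + |VC|·bis = (-18.1314,-13.0697)
T_A = V + ((C−V)·d_A)·d_A = V + 9.4981·d_A = (-3.2835,-14.0760)
T_B = V + ((C−V)·d_B)·d_B = V + 9.4981·d_B = (-12.7913,-26.9606)
sweep = 180° − θ = 65.0942°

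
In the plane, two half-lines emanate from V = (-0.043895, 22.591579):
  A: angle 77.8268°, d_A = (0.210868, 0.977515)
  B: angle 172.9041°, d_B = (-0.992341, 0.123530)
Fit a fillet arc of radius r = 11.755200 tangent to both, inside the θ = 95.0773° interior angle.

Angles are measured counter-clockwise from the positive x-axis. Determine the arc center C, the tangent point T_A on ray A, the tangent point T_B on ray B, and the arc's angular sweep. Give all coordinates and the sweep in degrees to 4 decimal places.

center=(-9.2665,35.5856) T_A=(2.2244,33.1068) T_B=(-10.7186,23.9204) sweep=84.9227

bisector direction at 125.3655° = (-0.578790,0.815477)
center distance |VC| = r/sin(θ/2) = 11.755200/sin(47.5386°) = 15.934222
C = V + |VC|·bis = (-9.2665,35.5856)
T_A = V + ((C−V)·d_A)·d_A = V + 10.7571·d_A = (2.2244,33.1068)
T_B = V + ((C−V)·d_B)·d_B = V + 10.7571·d_B = (-10.7186,23.9204)
sweep = 180° − θ = 84.9227°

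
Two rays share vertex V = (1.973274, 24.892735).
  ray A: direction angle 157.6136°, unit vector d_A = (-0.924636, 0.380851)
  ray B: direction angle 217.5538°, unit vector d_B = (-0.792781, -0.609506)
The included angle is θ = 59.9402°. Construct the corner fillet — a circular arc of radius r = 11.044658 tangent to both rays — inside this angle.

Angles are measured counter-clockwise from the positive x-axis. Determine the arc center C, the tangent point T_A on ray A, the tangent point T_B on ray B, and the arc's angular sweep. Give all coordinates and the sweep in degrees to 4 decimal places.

center=(-19.9426,21.9749) T_A=(-15.7363,32.1872) T_B=(-13.2109,13.2189) sweep=120.0598

bisector direction at 187.5837° = (-0.991253,-0.131974)
center distance |VC| = r/sin(θ/2) = 11.044658/sin(29.9701°) = 22.109303
C = V + |VC|·bis = (-19.9426,21.9749)
T_A = V + ((C−V)·d_A)·d_A = V + 19.1530·d_A = (-15.7363,32.1872)
T_B = V + ((C−V)·d_B)·d_B = V + 19.1530·d_B = (-13.2109,13.2189)
sweep = 180° − θ = 120.0598°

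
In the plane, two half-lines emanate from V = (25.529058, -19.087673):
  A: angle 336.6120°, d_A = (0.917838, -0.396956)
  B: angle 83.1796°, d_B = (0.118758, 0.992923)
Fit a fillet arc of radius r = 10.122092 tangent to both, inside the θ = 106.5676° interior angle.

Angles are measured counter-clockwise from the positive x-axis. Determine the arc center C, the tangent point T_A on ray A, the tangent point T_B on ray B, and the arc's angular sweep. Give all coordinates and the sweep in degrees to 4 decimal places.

center=(36.4760,-12.7939) T_A=(32.4580,-22.0844) T_B=(26.4256,-11.5919) sweep=73.4324

bisector direction at 29.8958° = (0.866933,0.498424)
center distance |VC| = r/sin(θ/2) = 10.122092/sin(53.2838°) = 12.627256
C = V + |VC|·bis = (36.4760,-12.7939)
T_A = V + ((C−V)·d_A)·d_A = V + 7.5492·d_A = (32.4580,-22.0844)
T_B = V + ((C−V)·d_B)·d_B = V + 7.5492·d_B = (26.4256,-11.5919)
sweep = 180° − θ = 73.4324°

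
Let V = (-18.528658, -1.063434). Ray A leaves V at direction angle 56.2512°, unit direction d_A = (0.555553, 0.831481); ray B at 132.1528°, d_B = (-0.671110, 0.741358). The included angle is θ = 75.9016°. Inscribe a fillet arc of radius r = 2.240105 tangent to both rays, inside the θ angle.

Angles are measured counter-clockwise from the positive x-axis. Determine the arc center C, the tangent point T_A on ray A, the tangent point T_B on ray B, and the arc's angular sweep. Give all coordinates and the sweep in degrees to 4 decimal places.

center=(-18.7956,2.5693) T_A=(-16.9330,1.3248) T_B=(-20.4563,1.0660) sweep=104.0984

bisector direction at 94.2020° = (-0.073273,0.997312)
center distance |VC| = r/sin(θ/2) = 2.240105/sin(37.9508°) = 3.642538
C = V + |VC|·bis = (-18.7956,2.5693)
T_A = V + ((C−V)·d_A)·d_A = V + 2.8723·d_A = (-16.9330,1.3248)
T_B = V + ((C−V)·d_B)·d_B = V + 2.8723·d_B = (-20.4563,1.0660)
sweep = 180° − θ = 104.0984°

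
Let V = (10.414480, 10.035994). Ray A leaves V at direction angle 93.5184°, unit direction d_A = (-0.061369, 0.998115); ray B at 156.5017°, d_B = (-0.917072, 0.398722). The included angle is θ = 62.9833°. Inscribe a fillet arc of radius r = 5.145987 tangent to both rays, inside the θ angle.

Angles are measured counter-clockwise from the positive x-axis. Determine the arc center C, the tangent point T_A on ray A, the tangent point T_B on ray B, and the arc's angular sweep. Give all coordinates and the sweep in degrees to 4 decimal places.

bisector direction at 125.0101° = (-0.573720,0.819051)
center distance |VC| = r/sin(θ/2) = 5.145987/sin(31.4916°) = 9.851149
C = V + |VC|·bis = (4.7627,18.1046)
T_A = V + ((C−V)·d_A)·d_A = V + 8.4002·d_A = (9.8990,18.4204)
T_B = V + ((C−V)·d_B)·d_B = V + 8.4002·d_B = (2.7109,13.3854)
sweep = 180° − θ = 117.0167°

center=(4.7627,18.1046) T_A=(9.8990,18.4204) T_B=(2.7109,13.3854) sweep=117.0167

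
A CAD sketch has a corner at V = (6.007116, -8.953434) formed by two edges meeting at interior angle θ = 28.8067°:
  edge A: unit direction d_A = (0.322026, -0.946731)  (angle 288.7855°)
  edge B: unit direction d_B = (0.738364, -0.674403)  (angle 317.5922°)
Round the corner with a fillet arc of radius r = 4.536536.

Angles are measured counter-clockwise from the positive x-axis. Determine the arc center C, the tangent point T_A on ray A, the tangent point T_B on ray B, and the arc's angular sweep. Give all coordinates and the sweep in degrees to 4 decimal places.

bisector direction at 303.1889° = (0.547400,-0.836871)
center distance |VC| = r/sin(θ/2) = 4.536536/sin(14.4033°) = 18.237586
C = V + |VC|·bis = (15.9904,-24.2159)
T_A = V + ((C−V)·d_A)·d_A = V + 17.6644·d_A = (11.6955,-25.6768)
T_B = V + ((C−V)·d_B)·d_B = V + 17.6644·d_B = (19.0498,-20.8663)
sweep = 180° − θ = 151.1933°

center=(15.9904,-24.2159) T_A=(11.6955,-25.6768) T_B=(19.0498,-20.8663) sweep=151.1933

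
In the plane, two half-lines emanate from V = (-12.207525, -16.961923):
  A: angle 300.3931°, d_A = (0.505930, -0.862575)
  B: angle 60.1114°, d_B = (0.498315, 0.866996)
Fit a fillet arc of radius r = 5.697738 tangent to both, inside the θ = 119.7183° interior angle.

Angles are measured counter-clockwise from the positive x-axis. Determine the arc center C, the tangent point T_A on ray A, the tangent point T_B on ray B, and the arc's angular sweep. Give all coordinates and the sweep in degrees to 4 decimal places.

bisector direction at 0.2522° = (0.999990,0.004403)
center distance |VC| = r/sin(θ/2) = 5.697738/sin(59.8591°) = 6.588552
C = V + |VC|·bis = (-5.6190,-16.9329)
T_A = V + ((C−V)·d_A)·d_A = V + 3.3083·d_A = (-10.5338,-19.8156)
T_B = V + ((C−V)·d_B)·d_B = V + 3.3083·d_B = (-10.5590,-14.0936)
sweep = 180° − θ = 60.2817°

center=(-5.6190,-16.9329) T_A=(-10.5338,-19.8156) T_B=(-10.5590,-14.0936) sweep=60.2817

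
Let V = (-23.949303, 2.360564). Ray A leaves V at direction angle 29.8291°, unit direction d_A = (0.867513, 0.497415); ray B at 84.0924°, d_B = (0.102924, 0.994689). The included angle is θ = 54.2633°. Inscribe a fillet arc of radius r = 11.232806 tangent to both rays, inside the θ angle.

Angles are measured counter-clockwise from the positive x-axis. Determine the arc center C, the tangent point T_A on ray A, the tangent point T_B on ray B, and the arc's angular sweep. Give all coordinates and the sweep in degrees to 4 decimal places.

bisector direction at 56.9608° = (0.545213,0.838297)
center distance |VC| = r/sin(θ/2) = 11.232806/sin(27.1317°) = 24.631370
C = V + |VC|·bis = (-10.5199,23.0090)
T_A = V + ((C−V)·d_A)·d_A = V + 21.9210·d_A = (-4.9326,13.2644)
T_B = V + ((C−V)·d_B)·d_B = V + 21.9210·d_B = (-21.6931,24.1651)
sweep = 180° − θ = 125.7367°

center=(-10.5199,23.0090) T_A=(-4.9326,13.2644) T_B=(-21.6931,24.1651) sweep=125.7367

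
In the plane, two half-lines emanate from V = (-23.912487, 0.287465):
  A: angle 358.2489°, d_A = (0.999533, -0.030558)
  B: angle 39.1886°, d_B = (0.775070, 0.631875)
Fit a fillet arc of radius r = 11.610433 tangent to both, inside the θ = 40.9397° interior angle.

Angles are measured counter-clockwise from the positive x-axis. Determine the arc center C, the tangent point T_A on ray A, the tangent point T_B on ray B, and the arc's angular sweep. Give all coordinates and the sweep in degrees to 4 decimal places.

center=(7.5312,10.9420) T_A=(7.1764,-0.6630) T_B=(0.1948,19.9409) sweep=139.0603

bisector direction at 18.7188° = (0.947105,0.320923)
center distance |VC| = r/sin(θ/2) = 11.610433/sin(20.4699°) = 33.199753
C = V + |VC|·bis = (7.5312,10.9420)
T_A = V + ((C−V)·d_A)·d_A = V + 31.1034·d_A = (7.1764,-0.6630)
T_B = V + ((C−V)·d_B)·d_B = V + 31.1034·d_B = (0.1948,19.9409)
sweep = 180° − θ = 139.0603°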